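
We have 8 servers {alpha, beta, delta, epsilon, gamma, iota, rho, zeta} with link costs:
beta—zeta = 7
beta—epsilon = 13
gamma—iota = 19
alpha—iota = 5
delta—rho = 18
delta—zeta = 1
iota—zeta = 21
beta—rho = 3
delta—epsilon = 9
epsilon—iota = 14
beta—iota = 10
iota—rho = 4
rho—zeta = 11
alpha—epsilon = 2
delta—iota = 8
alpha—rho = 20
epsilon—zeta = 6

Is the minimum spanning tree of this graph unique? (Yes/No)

Kruskal: consider edges lightest-first.
delta—zeta (1): add — endpoints in different components.
alpha—epsilon (2): add — endpoints in different components.
beta—rho (3): add — endpoints in different components.
iota—rho (4): add — endpoints in different components.
alpha—iota (5): add — endpoints in different components.
epsilon—zeta (6): add — endpoints in different components.
beta—zeta (7): skip — zeta and beta already connected.
delta—iota (8): skip — iota and delta already connected.
delta—epsilon (9): skip — epsilon and delta already connected.
beta—iota (10): skip — iota and beta already connected.
rho—zeta (11): skip — zeta and rho already connected.
beta—epsilon (13): skip — epsilon and beta already connected.
epsilon—iota (14): skip — iota and epsilon already connected.
delta—rho (18): skip — rho and delta already connected.
gamma—iota (19): add — endpoints in different components.
Every non-tree edge has weight strictly greater than the heaviest edge on the tree path between its endpoints, so the MST is unique.

Yes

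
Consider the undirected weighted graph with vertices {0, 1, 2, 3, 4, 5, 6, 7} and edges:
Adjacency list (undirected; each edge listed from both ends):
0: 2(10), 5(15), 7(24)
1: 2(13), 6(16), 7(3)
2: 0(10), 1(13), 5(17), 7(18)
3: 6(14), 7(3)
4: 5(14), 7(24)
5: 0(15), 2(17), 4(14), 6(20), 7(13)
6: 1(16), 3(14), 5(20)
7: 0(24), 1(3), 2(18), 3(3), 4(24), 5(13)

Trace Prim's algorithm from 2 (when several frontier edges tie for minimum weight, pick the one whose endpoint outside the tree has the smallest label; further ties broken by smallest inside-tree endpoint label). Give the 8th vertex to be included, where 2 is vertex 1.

6

Grow the tree from 2 using Prim:
Step 1: cheapest edge leaving the tree is 0—2 (10); add 0.
Step 2: cheapest edge leaving the tree is 1—2 (13); add 1.
Step 3: cheapest edge leaving the tree is 1—7 (3); add 7.
Step 4: cheapest edge leaving the tree is 3—7 (3); add 3.
Step 5: cheapest edge leaving the tree is 5—7 (13); add 5.
Step 6: cheapest edge leaving the tree is 4—5 (14); add 4.
Step 7: cheapest edge leaving the tree is 3—6 (14); add 6.
Vertex order: 2, 0, 1, 7, 3, 5, 4, 6. The 8th vertex is 6.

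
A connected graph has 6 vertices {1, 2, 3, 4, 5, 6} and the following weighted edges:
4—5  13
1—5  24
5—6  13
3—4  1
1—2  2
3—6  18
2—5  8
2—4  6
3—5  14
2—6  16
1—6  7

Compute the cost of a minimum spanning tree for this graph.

Grow the tree from 1 using Prim:
Step 1: cheapest edge leaving the tree is 1—2 (2); add 2.
Step 2: cheapest edge leaving the tree is 2—4 (6); add 4.
Step 3: cheapest edge leaving the tree is 3—4 (1); add 3.
Step 4: cheapest edge leaving the tree is 1—6 (7); add 6.
Step 5: cheapest edge leaving the tree is 2—5 (8); add 5.
MST edges: 1—2, 2—4, 3—4, 1—6, 2—5; total weight 2+6+1+7+8 = 24.

24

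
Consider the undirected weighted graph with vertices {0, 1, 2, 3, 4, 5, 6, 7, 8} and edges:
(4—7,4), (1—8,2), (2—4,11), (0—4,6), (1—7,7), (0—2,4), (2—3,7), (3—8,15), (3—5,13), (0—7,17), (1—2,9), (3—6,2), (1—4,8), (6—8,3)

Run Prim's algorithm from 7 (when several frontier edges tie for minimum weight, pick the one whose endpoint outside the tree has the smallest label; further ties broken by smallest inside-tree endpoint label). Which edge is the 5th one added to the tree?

Grow the tree from 7 using Prim:
Step 1: cheapest edge leaving the tree is 4—7 (4); add 4.
Step 2: cheapest edge leaving the tree is 0—4 (6); add 0.
Step 3: cheapest edge leaving the tree is 0—2 (4); add 2.
Step 4: cheapest edge leaving the tree is 1—7 (7); add 1.
Step 5: cheapest edge leaving the tree is 1—8 (2); add 8.
Step 6: cheapest edge leaving the tree is 6—8 (3); add 6.
Step 7: cheapest edge leaving the tree is 3—6 (2); add 3.
Step 8: cheapest edge leaving the tree is 3—5 (13); add 5.
The 5th edge added is 1—8.

1-8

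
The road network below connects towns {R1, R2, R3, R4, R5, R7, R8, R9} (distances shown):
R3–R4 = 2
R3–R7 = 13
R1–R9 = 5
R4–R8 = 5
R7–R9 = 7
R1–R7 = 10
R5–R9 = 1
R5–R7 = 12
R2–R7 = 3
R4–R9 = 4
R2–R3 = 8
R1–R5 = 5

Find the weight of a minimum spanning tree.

Kruskal: consider edges lightest-first.
R5–R9 (1): add — endpoints in different components.
R3–R4 (2): add — endpoints in different components.
R2–R7 (3): add — endpoints in different components.
R4–R9 (4): add — endpoints in different components.
R1–R5 (5): add — endpoints in different components.
R1–R9 (5): skip — R1 and R9 already connected.
R4–R8 (5): add — endpoints in different components.
R7–R9 (7): add — endpoints in different components.
MST edges: R5–R9, R3–R4, R2–R7, R4–R9, R1–R5, R4–R8, R7–R9; total weight 1+2+3+4+5+5+7 = 27.

27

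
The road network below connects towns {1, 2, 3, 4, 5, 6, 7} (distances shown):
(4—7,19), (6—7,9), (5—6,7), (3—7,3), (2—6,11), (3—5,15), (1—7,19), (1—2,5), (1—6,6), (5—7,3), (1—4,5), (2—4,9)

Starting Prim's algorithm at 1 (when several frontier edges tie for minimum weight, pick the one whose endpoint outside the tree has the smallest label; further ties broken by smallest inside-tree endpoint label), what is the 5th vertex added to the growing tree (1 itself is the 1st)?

5

Prim, starting at 1.
Step 1: frontier [1—2 5, 1—4 5, 1—6 6, 1—7 19] → take 1—2 (5); add 2.
Step 2: frontier [1—4 5, 1—6 6, 1—7 19, 2—4 9, 2—6 11] → take 1—4 (5); add 4.
Step 3: frontier [1—6 6, 1—7 19, 2—6 11, 4—7 19] → take 1—6 (6); add 6.
Step 4: frontier [1—7 19, 4—7 19, 5—6 7, 6—7 9] → take 5—6 (7); add 5.
Step 5: frontier [1—7 19, 4—7 19, 5—7 3, 3—5 15, 6—7 9] → take 5—7 (3); add 7.
Step 6: frontier [3—5 15, 3—7 3] → take 3—7 (3); add 3.
Vertex order: 1, 2, 4, 6, 5, 7, 3. The 5th vertex is 5.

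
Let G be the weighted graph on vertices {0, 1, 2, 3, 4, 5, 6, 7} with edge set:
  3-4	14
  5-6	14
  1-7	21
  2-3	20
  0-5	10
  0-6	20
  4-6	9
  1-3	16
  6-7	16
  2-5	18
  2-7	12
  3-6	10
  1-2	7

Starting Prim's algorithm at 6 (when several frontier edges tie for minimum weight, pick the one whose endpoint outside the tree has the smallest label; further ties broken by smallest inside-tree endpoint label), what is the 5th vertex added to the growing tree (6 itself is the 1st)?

0

Grow the tree from 6 using Prim:
Step 1: cheapest edge leaving the tree is 4-6 (9); add 4.
Step 2: cheapest edge leaving the tree is 3-6 (10); add 3.
Step 3: cheapest edge leaving the tree is 5-6 (14); add 5.
Step 4: cheapest edge leaving the tree is 0-5 (10); add 0.
Step 5: cheapest edge leaving the tree is 1-3 (16); add 1.
Step 6: cheapest edge leaving the tree is 1-2 (7); add 2.
Step 7: cheapest edge leaving the tree is 2-7 (12); add 7.
Vertex order: 6, 4, 3, 5, 0, 1, 2, 7. The 5th vertex is 0.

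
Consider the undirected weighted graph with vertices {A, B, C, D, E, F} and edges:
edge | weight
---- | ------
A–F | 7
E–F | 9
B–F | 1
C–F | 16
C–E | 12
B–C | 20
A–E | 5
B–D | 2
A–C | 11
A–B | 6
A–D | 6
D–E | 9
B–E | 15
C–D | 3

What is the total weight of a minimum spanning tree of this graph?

17

Kruskal: consider edges lightest-first.
B–F (1): add — endpoints in different components.
B–D (2): add — endpoints in different components.
C–D (3): add — endpoints in different components.
A–E (5): add — endpoints in different components.
A–B (6): add — endpoints in different components.
MST edges: B–F, B–D, C–D, A–E, A–B; total weight 1+2+3+5+6 = 17.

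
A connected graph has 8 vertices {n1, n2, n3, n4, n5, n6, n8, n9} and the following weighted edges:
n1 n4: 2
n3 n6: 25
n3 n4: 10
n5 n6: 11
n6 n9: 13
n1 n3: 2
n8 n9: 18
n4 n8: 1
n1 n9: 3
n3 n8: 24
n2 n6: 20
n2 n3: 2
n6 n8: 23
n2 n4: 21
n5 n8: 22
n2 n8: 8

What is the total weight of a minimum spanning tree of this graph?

Kruskal: consider edges lightest-first.
n4 n8 (1): add — endpoints in different components.
n1 n3 (2): add — endpoints in different components.
n1 n4 (2): add — endpoints in different components.
n2 n3 (2): add — endpoints in different components.
n1 n9 (3): add — endpoints in different components.
n2 n8 (8): skip — n8 and n2 already connected.
n3 n4 (10): skip — n4 and n3 already connected.
n5 n6 (11): add — endpoints in different components.
n6 n9 (13): add — endpoints in different components.
MST edges: n4 n8, n1 n3, n1 n4, n2 n3, n1 n9, n5 n6, n6 n9; total weight 1+2+2+2+3+11+13 = 34.

34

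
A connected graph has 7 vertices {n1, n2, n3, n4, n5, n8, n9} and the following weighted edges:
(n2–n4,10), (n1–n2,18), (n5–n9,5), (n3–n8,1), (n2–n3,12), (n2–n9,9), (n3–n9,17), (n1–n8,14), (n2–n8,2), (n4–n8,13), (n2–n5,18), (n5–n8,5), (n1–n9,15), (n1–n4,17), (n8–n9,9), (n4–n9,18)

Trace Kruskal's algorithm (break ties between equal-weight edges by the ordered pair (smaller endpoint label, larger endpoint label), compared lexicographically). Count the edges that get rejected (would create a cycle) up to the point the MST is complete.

4

Kruskal: consider edges lightest-first.
n3–n8 (1): add. Components now {n3,n8} {n9} {n5} {n4} {n1} {n2}
n2–n8 (2): add. Components now {n2,n3,n8} {n9} {n5} {n4} {n1}
n5–n8 (5): add. Components now {n2,n3,n5,n8} {n9} {n4} {n1}
n5–n9 (5): add. Components now {n2,n3,n5,n8,n9} {n4} {n1}
n2–n9 (9): skip — n9 and n2 already connected.
n8–n9 (9): skip — n9 and n8 already connected.
n2–n4 (10): add. Components now {n2,n3,n4,n5,n8,n9} {n1}
n2–n3 (12): skip — n3 and n2 already connected.
n4–n8 (13): skip — n4 and n8 already connected.
n1–n8 (14): add. Components now {n1,n2,n3,n4,n5,n8,n9}
Edges rejected before the tree was complete: 4.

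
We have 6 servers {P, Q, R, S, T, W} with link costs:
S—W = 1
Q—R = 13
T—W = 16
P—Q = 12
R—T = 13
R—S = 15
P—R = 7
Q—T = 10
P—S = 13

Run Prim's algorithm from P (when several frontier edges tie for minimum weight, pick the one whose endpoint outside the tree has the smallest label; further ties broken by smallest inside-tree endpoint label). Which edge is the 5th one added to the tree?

Prim, starting at P.
Step 1: cheapest edge leaving the tree is P—R (7); add R.
Step 2: cheapest edge leaving the tree is P—Q (12); add Q.
Step 3: cheapest edge leaving the tree is Q—T (10); add T.
Step 4: cheapest edge leaving the tree is P—S (13); add S.
Step 5: cheapest edge leaving the tree is S—W (1); add W.
The 5th edge added is S—W.

S-W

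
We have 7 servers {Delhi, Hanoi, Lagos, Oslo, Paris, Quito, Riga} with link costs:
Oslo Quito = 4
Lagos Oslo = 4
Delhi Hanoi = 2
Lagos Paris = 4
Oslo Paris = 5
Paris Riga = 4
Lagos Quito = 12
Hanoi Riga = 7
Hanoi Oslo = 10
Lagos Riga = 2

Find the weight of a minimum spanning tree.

23

Kruskal: consider edges lightest-first.
Delhi Hanoi (2): add. Components now {Oslo} {Quito} {Paris} {Delhi,Hanoi} {Lagos} {Riga}
Lagos Riga (2): add. Components now {Oslo} {Quito} {Paris} {Delhi,Hanoi} {Lagos,Riga}
Lagos Oslo (4): add. Components now {Lagos,Oslo,Riga} {Quito} {Paris} {Delhi,Hanoi}
Lagos Paris (4): add. Components now {Lagos,Oslo,Paris,Riga} {Quito} {Delhi,Hanoi}
Oslo Quito (4): add. Components now {Lagos,Oslo,Paris,Quito,Riga} {Delhi,Hanoi}
Paris Riga (4): skip — Paris and Riga already connected.
Oslo Paris (5): skip — Oslo and Paris already connected.
Hanoi Riga (7): add. Components now {Delhi,Hanoi,Lagos,Oslo,Paris,Quito,Riga}
MST edges: Delhi Hanoi, Lagos Riga, Lagos Oslo, Lagos Paris, Oslo Quito, Hanoi Riga; total weight 2+2+4+4+4+7 = 23.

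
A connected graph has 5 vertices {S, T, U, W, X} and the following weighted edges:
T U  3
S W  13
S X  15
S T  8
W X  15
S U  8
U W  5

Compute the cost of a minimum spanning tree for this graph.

Prim, starting at T.
Step 1: cheapest edge leaving the tree is T U (3); add U.
Step 2: cheapest edge leaving the tree is U W (5); add W.
Step 3: cheapest edge leaving the tree is S T (8); add S.
Step 4: cheapest edge leaving the tree is S X (15); add X.
MST edges: T U, U W, S T, S X; total weight 3+5+8+15 = 31.

31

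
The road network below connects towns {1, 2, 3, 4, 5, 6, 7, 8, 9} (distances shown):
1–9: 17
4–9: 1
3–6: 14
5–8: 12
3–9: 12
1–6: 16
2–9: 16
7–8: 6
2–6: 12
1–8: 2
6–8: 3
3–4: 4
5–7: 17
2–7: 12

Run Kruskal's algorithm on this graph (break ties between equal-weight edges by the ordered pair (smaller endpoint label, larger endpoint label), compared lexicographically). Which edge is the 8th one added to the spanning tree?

Kruskal: consider edges lightest-first.
4–9 (1): add — endpoints in different components.
1–8 (2): add — endpoints in different components.
6–8 (3): add — endpoints in different components.
3–4 (4): add — endpoints in different components.
7–8 (6): add — endpoints in different components.
2–6 (12): add — endpoints in different components.
2–7 (12): skip — 2 and 7 already connected.
3–9 (12): skip — 3 and 9 already connected.
5–8 (12): add — endpoints in different components.
3–6 (14): add — endpoints in different components.
The 8th edge added is 3–6.

3-6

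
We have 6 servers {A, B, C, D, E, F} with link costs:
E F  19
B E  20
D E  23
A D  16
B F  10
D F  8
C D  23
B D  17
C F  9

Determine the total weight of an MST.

62

Kruskal: consider edges lightest-first.
D F (8): add. Components now {A} {B} {C} {D,F} {E}
C F (9): add. Components now {A} {B} {C,D,F} {E}
B F (10): add. Components now {A} {B,C,D,F} {E}
A D (16): add. Components now {A,B,C,D,F} {E}
B D (17): skip — B and D already connected.
E F (19): add. Components now {A,B,C,D,E,F}
MST edges: D F, C F, B F, A D, E F; total weight 8+9+10+16+19 = 62.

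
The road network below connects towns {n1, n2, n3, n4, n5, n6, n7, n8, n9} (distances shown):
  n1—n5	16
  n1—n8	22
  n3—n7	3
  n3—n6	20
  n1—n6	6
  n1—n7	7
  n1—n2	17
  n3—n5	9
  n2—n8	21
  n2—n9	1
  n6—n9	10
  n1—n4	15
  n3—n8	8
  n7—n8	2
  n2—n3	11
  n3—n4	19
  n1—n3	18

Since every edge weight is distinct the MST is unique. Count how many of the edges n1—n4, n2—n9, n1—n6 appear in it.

Kruskal's algorithm — process edges by increasing weight (ties by edge label):
n2—n9 (1): add — endpoints in different components.
n7—n8 (2): add — endpoints in different components.
n3—n7 (3): add — endpoints in different components.
n1—n6 (6): add — endpoints in different components.
n1—n7 (7): add — endpoints in different components.
n3—n8 (8): skip — n3 and n8 already connected.
n3—n5 (9): add — endpoints in different components.
n6—n9 (10): add — endpoints in different components.
n2—n3 (11): skip — n2 and n3 already connected.
n1—n4 (15): add — endpoints in different components.
MST edge set: {n2—n9, n7—n8, n3—n7, n1—n6, n1—n7, n3—n5, n6—n9, n1—n4}.
Of the listed edges, {n1—n4, n2—n9, n1—n6} are in the MST → 3.

3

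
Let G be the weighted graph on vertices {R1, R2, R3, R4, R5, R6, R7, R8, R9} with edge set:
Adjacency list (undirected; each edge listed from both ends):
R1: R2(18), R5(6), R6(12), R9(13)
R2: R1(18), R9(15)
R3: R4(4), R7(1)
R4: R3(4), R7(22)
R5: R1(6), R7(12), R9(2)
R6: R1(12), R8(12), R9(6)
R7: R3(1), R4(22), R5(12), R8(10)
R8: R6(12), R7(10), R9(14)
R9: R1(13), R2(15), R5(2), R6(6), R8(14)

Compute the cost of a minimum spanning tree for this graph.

Kruskal's algorithm — process edges by increasing weight (ties by edge label):
R3 R7 (1): add — endpoints in different components.
R5 R9 (2): add — endpoints in different components.
R3 R4 (4): add — endpoints in different components.
R1 R5 (6): add — endpoints in different components.
R6 R9 (6): add — endpoints in different components.
R7 R8 (10): add — endpoints in different components.
R1 R6 (12): skip — R6 and R1 already connected.
R5 R7 (12): add — endpoints in different components.
R6 R8 (12): skip — R6 and R8 already connected.
R1 R9 (13): skip — R1 and R9 already connected.
R8 R9 (14): skip — R8 and R9 already connected.
R2 R9 (15): add — endpoints in different components.
MST edges: R3 R7, R5 R9, R3 R4, R1 R5, R6 R9, R7 R8, R5 R7, R2 R9; total weight 1+2+4+6+6+10+12+15 = 56.

56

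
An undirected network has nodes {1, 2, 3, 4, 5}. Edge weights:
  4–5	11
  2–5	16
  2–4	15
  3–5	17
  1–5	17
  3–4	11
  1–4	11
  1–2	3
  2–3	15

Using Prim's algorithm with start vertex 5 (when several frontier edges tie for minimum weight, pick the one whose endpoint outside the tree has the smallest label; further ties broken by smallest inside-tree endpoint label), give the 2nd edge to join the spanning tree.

1-4

Prim's algorithm from 5:
Step 1: frontier [4–5 11, 2–5 16, 1–5 17, 3–5 17] → take 4–5 (11); add 4.
Step 2: frontier [1–4 11, 3–4 11, 2–4 15, 2–5 16, 1–5 17, 3–5 17] → take 1–4 (11); add 1.
Step 3: frontier [1–2 3, 3–4 11, 2–4 15, 2–5 16, 3–5 17] → take 1–2 (3); add 2.
Step 4: frontier [2–3 15, 3–4 11, 3–5 17] → take 3–4 (11); add 3.
The 2nd edge added is 1–4.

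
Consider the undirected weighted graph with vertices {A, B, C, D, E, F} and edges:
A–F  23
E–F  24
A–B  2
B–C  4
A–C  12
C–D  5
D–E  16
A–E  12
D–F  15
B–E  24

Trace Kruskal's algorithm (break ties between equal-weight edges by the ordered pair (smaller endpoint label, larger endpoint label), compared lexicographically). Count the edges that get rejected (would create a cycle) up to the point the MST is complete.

1

Sort edges by weight, then run Kruskal:
A–B (2): add. Components now {A,B} {C} {D} {E} {F}
B–C (4): add. Components now {A,B,C} {D} {E} {F}
C–D (5): add. Components now {A,B,C,D} {E} {F}
A–C (12): skip — A and C already connected.
A–E (12): add. Components now {A,B,C,D,E} {F}
D–F (15): add. Components now {A,B,C,D,E,F}
Edges rejected before the tree was complete: 1.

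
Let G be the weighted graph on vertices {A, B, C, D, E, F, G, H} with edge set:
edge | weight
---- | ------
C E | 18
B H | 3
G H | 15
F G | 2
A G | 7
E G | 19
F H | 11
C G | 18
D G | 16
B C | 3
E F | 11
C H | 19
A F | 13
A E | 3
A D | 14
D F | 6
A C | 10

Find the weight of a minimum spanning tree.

34

Prim, starting at B.
Step 1: cheapest edge leaving the tree is B C (3); add C.
Step 2: cheapest edge leaving the tree is B H (3); add H.
Step 3: cheapest edge leaving the tree is A C (10); add A.
Step 4: cheapest edge leaving the tree is A E (3); add E.
Step 5: cheapest edge leaving the tree is A G (7); add G.
Step 6: cheapest edge leaving the tree is F G (2); add F.
Step 7: cheapest edge leaving the tree is D F (6); add D.
MST edges: B C, B H, A C, A E, A G, F G, D F; total weight 3+3+10+3+7+2+6 = 34.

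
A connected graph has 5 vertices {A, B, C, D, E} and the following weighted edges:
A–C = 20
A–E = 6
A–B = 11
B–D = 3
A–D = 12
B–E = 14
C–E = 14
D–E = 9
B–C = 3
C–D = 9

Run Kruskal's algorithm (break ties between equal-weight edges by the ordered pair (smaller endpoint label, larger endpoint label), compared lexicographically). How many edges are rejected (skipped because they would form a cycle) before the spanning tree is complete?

Sort edges by weight, then run Kruskal:
B–C (3): add — endpoints in different components.
B–D (3): add — endpoints in different components.
A–E (6): add — endpoints in different components.
C–D (9): skip — C and D already connected.
D–E (9): add — endpoints in different components.
Edges rejected before the tree was complete: 1.

1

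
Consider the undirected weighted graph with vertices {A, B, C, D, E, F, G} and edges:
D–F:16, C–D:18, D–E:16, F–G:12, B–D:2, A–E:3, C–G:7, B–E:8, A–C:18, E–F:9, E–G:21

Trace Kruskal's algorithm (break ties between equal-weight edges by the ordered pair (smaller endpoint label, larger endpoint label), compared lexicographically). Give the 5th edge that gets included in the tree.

E-F

Kruskal: consider edges lightest-first.
B–D (2): add — endpoints in different components.
A–E (3): add — endpoints in different components.
C–G (7): add — endpoints in different components.
B–E (8): add — endpoints in different components.
E–F (9): add — endpoints in different components.
F–G (12): add — endpoints in different components.
The 5th edge added is E–F.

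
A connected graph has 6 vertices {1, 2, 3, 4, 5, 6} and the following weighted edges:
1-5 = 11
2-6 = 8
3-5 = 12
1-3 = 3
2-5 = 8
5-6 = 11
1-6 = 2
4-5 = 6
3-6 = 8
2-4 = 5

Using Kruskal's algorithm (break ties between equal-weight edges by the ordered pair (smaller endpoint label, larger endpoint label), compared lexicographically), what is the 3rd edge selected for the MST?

Kruskal's algorithm — process edges by increasing weight (ties by edge label):
1-6 (2): add — endpoints in different components.
1-3 (3): add — endpoints in different components.
2-4 (5): add — endpoints in different components.
4-5 (6): add — endpoints in different components.
2-5 (8): skip — 2 and 5 already connected.
2-6 (8): add — endpoints in different components.
The 3rd edge added is 2-4.

2-4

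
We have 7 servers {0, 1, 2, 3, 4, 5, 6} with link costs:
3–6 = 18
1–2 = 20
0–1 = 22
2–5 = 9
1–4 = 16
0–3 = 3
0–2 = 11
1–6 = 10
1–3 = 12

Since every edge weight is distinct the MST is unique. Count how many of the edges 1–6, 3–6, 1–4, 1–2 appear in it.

Sort edges by weight, then run Kruskal:
0–3 (3): add — endpoints in different components.
2–5 (9): add — endpoints in different components.
1–6 (10): add — endpoints in different components.
0–2 (11): add — endpoints in different components.
1–3 (12): add — endpoints in different components.
1–4 (16): add — endpoints in different components.
MST edge set: {0–3, 2–5, 1–6, 0–2, 1–3, 1–4}.
Of the listed edges, {1–6, 1–4} are in the MST → 2.

2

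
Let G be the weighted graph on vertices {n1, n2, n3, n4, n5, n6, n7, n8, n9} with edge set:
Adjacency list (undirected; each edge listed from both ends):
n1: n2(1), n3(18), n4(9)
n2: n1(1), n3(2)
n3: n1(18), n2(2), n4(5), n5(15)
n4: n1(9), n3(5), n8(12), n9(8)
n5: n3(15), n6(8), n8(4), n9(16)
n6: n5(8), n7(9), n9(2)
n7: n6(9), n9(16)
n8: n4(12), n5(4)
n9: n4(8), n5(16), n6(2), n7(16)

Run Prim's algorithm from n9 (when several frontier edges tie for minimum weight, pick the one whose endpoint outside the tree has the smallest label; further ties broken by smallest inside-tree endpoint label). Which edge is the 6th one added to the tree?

Prim, starting at n9.
Step 1: cheapest edge leaving the tree is n6—n9 (2); add n6.
Step 2: cheapest edge leaving the tree is n4—n9 (8); add n4.
Step 3: cheapest edge leaving the tree is n3—n4 (5); add n3.
Step 4: cheapest edge leaving the tree is n2—n3 (2); add n2.
Step 5: cheapest edge leaving the tree is n1—n2 (1); add n1.
Step 6: cheapest edge leaving the tree is n5—n6 (8); add n5.
Step 7: cheapest edge leaving the tree is n5—n8 (4); add n8.
Step 8: cheapest edge leaving the tree is n6—n7 (9); add n7.
The 6th edge added is n5—n6.

n5-n6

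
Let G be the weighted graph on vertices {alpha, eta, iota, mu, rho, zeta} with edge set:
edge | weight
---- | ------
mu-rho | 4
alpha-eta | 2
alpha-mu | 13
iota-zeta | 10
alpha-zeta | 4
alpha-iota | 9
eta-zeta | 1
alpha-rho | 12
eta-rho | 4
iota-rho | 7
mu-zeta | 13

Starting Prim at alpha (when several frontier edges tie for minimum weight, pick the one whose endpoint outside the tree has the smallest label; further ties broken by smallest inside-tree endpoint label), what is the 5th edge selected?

Prim, starting at alpha.
Step 1: cheapest edge leaving the tree is alpha-eta (2); add eta.
Step 2: cheapest edge leaving the tree is eta-zeta (1); add zeta.
Step 3: cheapest edge leaving the tree is eta-rho (4); add rho.
Step 4: cheapest edge leaving the tree is mu-rho (4); add mu.
Step 5: cheapest edge leaving the tree is iota-rho (7); add iota.
The 5th edge added is iota-rho.

iota-rho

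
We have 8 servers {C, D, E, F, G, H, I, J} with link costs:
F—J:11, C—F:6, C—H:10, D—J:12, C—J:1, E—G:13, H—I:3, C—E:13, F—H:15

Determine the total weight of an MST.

Grow the tree from G using Prim:
Step 1: frontier [E—G 13] → take E—G (13); add E.
Step 2: frontier [C—E 13] → take C—E (13); add C.
Step 3: frontier [C—J 1, C—F 6, C—H 10] → take C—J (1); add J.
Step 4: frontier [C—F 6, C—H 10, F—J 11, D—J 12] → take C—F (6); add F.
Step 5: frontier [C—H 10, F—H 15, D—J 12] → take C—H (10); add H.
Step 6: frontier [H—I 3, D—J 12] → take H—I (3); add I.
Step 7: frontier [D—J 12] → take D—J (12); add D.
MST edges: E—G, C—E, C—J, C—F, C—H, H—I, D—J; total weight 13+13+1+6+10+3+12 = 58.

58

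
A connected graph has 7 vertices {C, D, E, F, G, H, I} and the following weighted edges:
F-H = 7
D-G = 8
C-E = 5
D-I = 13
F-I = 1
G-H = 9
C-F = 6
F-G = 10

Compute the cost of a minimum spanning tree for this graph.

36

Prim's algorithm from H:
Step 1: frontier [F-H 7, G-H 9] → take F-H (7); add F.
Step 2: frontier [F-I 1, C-F 6, F-G 10, G-H 9] → take F-I (1); add I.
Step 3: frontier [C-F 6, F-G 10, G-H 9, D-I 13] → take C-F (6); add C.
Step 4: frontier [C-E 5, F-G 10, G-H 9, D-I 13] → take C-E (5); add E.
Step 5: frontier [F-G 10, G-H 9, D-I 13] → take G-H (9); add G.
Step 6: frontier [D-G 8, D-I 13] → take D-G (8); add D.
MST edges: F-H, F-I, C-F, C-E, G-H, D-G; total weight 7+1+6+5+9+8 = 36.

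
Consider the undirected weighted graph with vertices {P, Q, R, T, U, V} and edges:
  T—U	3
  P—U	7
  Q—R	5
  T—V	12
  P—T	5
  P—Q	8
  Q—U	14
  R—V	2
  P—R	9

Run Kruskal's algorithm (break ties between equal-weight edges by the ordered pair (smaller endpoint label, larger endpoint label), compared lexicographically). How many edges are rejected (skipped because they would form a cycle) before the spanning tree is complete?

1

Kruskal: consider edges lightest-first.
R—V (2): add — endpoints in different components.
T—U (3): add — endpoints in different components.
P—T (5): add — endpoints in different components.
Q—R (5): add — endpoints in different components.
P—U (7): skip — P and U already connected.
P—Q (8): add — endpoints in different components.
Edges rejected before the tree was complete: 1.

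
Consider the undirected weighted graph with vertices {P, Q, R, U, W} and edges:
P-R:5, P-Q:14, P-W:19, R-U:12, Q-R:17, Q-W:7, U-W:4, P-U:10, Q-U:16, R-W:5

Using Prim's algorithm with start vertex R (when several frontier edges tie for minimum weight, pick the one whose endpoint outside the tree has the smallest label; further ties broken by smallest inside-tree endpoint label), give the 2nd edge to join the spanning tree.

R-W

Prim, starting at R.
Step 1: frontier [P-R 5, R-W 5, R-U 12, Q-R 17] → take P-R (5); add P.
Step 2: frontier [P-U 10, P-Q 14, P-W 19, R-W 5, R-U 12, Q-R 17] → take R-W (5); add W.
Step 3: frontier [P-U 10, P-Q 14, R-U 12, Q-R 17, U-W 4, Q-W 7] → take U-W (4); add U.
Step 4: frontier [P-Q 14, Q-R 17, Q-U 16, Q-W 7] → take Q-W (7); add Q.
The 2nd edge added is R-W.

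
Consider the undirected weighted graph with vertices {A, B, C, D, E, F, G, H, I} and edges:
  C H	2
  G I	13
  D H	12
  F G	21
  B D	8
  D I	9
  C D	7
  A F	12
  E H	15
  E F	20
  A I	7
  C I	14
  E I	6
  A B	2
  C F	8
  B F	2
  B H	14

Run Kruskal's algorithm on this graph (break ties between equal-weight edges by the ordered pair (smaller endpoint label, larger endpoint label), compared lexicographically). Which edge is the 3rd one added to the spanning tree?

Kruskal: consider edges lightest-first.
A B (2): add — endpoints in different components.
B F (2): add — endpoints in different components.
C H (2): add — endpoints in different components.
E I (6): add — endpoints in different components.
A I (7): add — endpoints in different components.
C D (7): add — endpoints in different components.
B D (8): add — endpoints in different components.
C F (8): skip — C and F already connected.
D I (9): skip — D and I already connected.
A F (12): skip — A and F already connected.
D H (12): skip — D and H already connected.
G I (13): add — endpoints in different components.
The 3rd edge added is C H.

C-H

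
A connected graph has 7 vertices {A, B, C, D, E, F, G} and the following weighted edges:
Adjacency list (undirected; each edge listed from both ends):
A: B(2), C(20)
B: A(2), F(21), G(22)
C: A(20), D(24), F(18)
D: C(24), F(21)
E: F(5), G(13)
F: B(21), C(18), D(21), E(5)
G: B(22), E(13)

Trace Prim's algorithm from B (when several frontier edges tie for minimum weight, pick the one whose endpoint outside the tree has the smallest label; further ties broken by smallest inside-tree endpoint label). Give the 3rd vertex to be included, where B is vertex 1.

Grow the tree from B using Prim:
Step 1: cheapest edge leaving the tree is A–B (2); add A.
Step 2: cheapest edge leaving the tree is A–C (20); add C.
Step 3: cheapest edge leaving the tree is C–F (18); add F.
Step 4: cheapest edge leaving the tree is E–F (5); add E.
Step 5: cheapest edge leaving the tree is E–G (13); add G.
Step 6: cheapest edge leaving the tree is D–F (21); add D.
Vertex order: B, A, C, F, E, G, D. The 3rd vertex is C.

C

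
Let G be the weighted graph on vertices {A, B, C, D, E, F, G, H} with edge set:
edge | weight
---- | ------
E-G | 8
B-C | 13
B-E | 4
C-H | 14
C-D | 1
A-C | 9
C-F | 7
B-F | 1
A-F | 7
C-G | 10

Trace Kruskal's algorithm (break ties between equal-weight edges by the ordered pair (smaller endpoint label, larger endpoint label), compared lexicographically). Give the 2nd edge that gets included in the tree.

Kruskal's algorithm — process edges by increasing weight (ties by edge label):
B-F (1): add — endpoints in different components.
C-D (1): add — endpoints in different components.
B-E (4): add — endpoints in different components.
A-F (7): add — endpoints in different components.
C-F (7): add — endpoints in different components.
E-G (8): add — endpoints in different components.
A-C (9): skip — A and C already connected.
C-G (10): skip — C and G already connected.
B-C (13): skip — B and C already connected.
C-H (14): add — endpoints in different components.
The 2nd edge added is C-D.

C-D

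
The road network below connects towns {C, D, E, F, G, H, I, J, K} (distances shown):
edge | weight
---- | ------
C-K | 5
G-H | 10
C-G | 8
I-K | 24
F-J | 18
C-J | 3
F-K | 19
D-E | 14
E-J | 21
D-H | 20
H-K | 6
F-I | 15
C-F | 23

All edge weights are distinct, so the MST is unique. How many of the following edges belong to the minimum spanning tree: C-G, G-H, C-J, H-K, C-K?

Kruskal: consider edges lightest-first.
C-J (3): add — endpoints in different components.
C-K (5): add — endpoints in different components.
H-K (6): add — endpoints in different components.
C-G (8): add — endpoints in different components.
G-H (10): skip — G and H already connected.
D-E (14): add — endpoints in different components.
F-I (15): add — endpoints in different components.
F-J (18): add — endpoints in different components.
F-K (19): skip — F and K already connected.
D-H (20): add — endpoints in different components.
MST edge set: {C-J, C-K, H-K, C-G, D-E, F-I, F-J, D-H}.
Of the listed edges, {C-G, C-J, H-K, C-K} are in the MST → 4.

4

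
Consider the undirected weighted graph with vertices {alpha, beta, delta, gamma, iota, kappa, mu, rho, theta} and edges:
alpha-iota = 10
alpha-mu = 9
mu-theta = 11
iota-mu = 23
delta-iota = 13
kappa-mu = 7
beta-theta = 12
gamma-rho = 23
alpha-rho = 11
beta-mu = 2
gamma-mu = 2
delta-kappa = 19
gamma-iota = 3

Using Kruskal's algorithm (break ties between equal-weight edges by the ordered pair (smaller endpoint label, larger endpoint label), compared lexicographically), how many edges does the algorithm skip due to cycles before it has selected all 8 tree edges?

2

Kruskal's algorithm — process edges by increasing weight (ties by edge label):
beta-mu (2): add — endpoints in different components.
gamma-mu (2): add — endpoints in different components.
gamma-iota (3): add — endpoints in different components.
kappa-mu (7): add — endpoints in different components.
alpha-mu (9): add — endpoints in different components.
alpha-iota (10): skip — iota and alpha already connected.
alpha-rho (11): add — endpoints in different components.
mu-theta (11): add — endpoints in different components.
beta-theta (12): skip — beta and theta already connected.
delta-iota (13): add — endpoints in different components.
Edges rejected before the tree was complete: 2.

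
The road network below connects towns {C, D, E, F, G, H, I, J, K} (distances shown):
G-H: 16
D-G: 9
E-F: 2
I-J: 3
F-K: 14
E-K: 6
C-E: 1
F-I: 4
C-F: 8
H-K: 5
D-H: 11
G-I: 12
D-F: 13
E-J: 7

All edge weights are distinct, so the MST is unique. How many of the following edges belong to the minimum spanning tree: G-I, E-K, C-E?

Kruskal: consider edges lightest-first.
C-E (1): add — endpoints in different components.
E-F (2): add — endpoints in different components.
I-J (3): add — endpoints in different components.
F-I (4): add — endpoints in different components.
H-K (5): add — endpoints in different components.
E-K (6): add — endpoints in different components.
E-J (7): skip — E and J already connected.
C-F (8): skip — C and F already connected.
D-G (9): add — endpoints in different components.
D-H (11): add — endpoints in different components.
MST edge set: {C-E, E-F, I-J, F-I, H-K, E-K, D-G, D-H}.
Of the listed edges, {E-K, C-E} are in the MST → 2.

2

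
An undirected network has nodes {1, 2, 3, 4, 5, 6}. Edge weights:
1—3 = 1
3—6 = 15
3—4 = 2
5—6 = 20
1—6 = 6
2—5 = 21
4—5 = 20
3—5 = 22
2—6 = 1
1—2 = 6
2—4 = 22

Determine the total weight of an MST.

30

Prim's algorithm from 1:
Step 1: cheapest edge leaving the tree is 1—3 (1); add 3.
Step 2: cheapest edge leaving the tree is 3—4 (2); add 4.
Step 3: cheapest edge leaving the tree is 1—2 (6); add 2.
Step 4: cheapest edge leaving the tree is 2—6 (1); add 6.
Step 5: cheapest edge leaving the tree is 4—5 (20); add 5.
MST edges: 1—3, 3—4, 1—2, 2—6, 4—5; total weight 1+2+6+1+20 = 30.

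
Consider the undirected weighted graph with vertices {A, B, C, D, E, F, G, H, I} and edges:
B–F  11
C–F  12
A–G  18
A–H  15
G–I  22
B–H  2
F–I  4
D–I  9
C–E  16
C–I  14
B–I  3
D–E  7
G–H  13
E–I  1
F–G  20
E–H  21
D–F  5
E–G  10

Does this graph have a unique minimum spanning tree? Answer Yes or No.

Yes

Kruskal's algorithm — process edges by increasing weight (ties by edge label):
E–I (1): add — endpoints in different components.
B–H (2): add — endpoints in different components.
B–I (3): add — endpoints in different components.
F–I (4): add — endpoints in different components.
D–F (5): add — endpoints in different components.
D–E (7): skip — D and E already connected.
D–I (9): skip — D and I already connected.
E–G (10): add — endpoints in different components.
B–F (11): skip — B and F already connected.
C–F (12): add — endpoints in different components.
G–H (13): skip — G and H already connected.
C–I (14): skip — C and I already connected.
A–H (15): add — endpoints in different components.
Every non-tree edge has weight strictly greater than the heaviest edge on the tree path between its endpoints, so the MST is unique.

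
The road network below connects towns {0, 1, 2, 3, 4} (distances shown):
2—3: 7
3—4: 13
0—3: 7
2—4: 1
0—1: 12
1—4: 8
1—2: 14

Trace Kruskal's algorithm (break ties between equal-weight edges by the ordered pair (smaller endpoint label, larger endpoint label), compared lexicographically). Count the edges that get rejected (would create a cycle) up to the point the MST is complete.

Kruskal: consider edges lightest-first.
2—4 (1): add — endpoints in different components.
0—3 (7): add — endpoints in different components.
2—3 (7): add — endpoints in different components.
1—4 (8): add — endpoints in different components.
Edges rejected before the tree was complete: 0.

0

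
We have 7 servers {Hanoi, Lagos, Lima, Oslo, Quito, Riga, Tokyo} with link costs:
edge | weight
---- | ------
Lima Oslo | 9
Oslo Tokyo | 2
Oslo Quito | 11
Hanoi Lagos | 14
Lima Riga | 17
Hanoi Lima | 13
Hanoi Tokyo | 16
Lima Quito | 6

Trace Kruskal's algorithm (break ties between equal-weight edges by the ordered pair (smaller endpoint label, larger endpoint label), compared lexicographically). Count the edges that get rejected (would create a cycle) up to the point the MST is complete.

Kruskal: consider edges lightest-first.
Oslo Tokyo (2): add — endpoints in different components.
Lima Quito (6): add — endpoints in different components.
Lima Oslo (9): add — endpoints in different components.
Oslo Quito (11): skip — Oslo and Quito already connected.
Hanoi Lima (13): add — endpoints in different components.
Hanoi Lagos (14): add — endpoints in different components.
Hanoi Tokyo (16): skip — Hanoi and Tokyo already connected.
Lima Riga (17): add — endpoints in different components.
Edges rejected before the tree was complete: 2.

2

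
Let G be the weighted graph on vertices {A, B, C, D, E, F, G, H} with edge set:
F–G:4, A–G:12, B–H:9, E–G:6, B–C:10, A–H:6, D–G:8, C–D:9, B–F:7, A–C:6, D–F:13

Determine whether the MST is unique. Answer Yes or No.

No

Kruskal's algorithm — process edges by increasing weight (ties by edge label):
F–G (4): add — endpoints in different components.
A–C (6): add — endpoints in different components.
A–H (6): add — endpoints in different components.
E–G (6): add — endpoints in different components.
B–F (7): add — endpoints in different components.
D–G (8): add — endpoints in different components.
B–H (9): add — endpoints in different components.
Non-tree edge C–D has weight 9, equal to the heaviest edge on its tree cycle — swapping gives another MST of the same weight. Not unique.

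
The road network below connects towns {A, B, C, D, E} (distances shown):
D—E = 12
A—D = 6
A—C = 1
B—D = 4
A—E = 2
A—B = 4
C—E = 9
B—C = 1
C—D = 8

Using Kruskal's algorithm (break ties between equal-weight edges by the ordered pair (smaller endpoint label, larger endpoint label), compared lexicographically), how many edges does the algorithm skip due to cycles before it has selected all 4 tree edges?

1

Sort edges by weight, then run Kruskal:
A—C (1): add. Components now {A,C} {B} {D} {E}
B—C (1): add. Components now {A,B,C} {D} {E}
A—E (2): add. Components now {A,B,C,E} {D}
A—B (4): skip — A and B already connected.
B—D (4): add. Components now {A,B,C,D,E}
Edges rejected before the tree was complete: 1.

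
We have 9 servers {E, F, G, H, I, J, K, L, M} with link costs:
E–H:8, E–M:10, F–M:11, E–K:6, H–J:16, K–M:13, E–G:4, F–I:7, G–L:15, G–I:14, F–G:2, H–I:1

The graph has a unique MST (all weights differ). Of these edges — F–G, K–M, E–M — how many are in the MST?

Sort edges by weight, then run Kruskal:
H–I (1): add — endpoints in different components.
F–G (2): add — endpoints in different components.
E–G (4): add — endpoints in different components.
E–K (6): add — endpoints in different components.
F–I (7): add — endpoints in different components.
E–H (8): skip — E and H already connected.
E–M (10): add — endpoints in different components.
F–M (11): skip — F and M already connected.
K–M (13): skip — K and M already connected.
G–I (14): skip — G and I already connected.
G–L (15): add — endpoints in different components.
H–J (16): add — endpoints in different components.
MST edge set: {H–I, F–G, E–G, E–K, F–I, E–M, G–L, H–J}.
Of the listed edges, {F–G, E–M} are in the MST → 2.

2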